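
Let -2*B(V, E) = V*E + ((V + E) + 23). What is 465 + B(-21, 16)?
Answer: 624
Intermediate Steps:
B(V, E) = -23/2 - E/2 - V/2 - E*V/2 (B(V, E) = -(V*E + ((V + E) + 23))/2 = -(E*V + ((E + V) + 23))/2 = -(E*V + (23 + E + V))/2 = -(23 + E + V + E*V)/2 = -23/2 - E/2 - V/2 - E*V/2)
465 + B(-21, 16) = 465 + (-23/2 - ½*16 - ½*(-21) - ½*16*(-21)) = 465 + (-23/2 - 8 + 21/2 + 168) = 465 + 159 = 624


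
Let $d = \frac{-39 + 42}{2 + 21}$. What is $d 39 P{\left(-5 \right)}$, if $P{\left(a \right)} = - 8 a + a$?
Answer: $\frac{4095}{23} \approx 178.04$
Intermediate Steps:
$d = \frac{3}{23} \approx 0.13043$
$P{\left(a \right)} = - 7 a$
$d 39 P{\left(-5 \right)} = \frac{3}{23} \cdot 39 \left(\left(-7\right) \left(-5\right)\right) = \frac{117}{23} \cdot 35 = \frac{4095}{23}$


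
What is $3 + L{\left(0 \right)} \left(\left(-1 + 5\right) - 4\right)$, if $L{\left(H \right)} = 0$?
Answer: $3$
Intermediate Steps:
$3 + L{\left(0 \right)} \left(\left(-1 + 5\right) - 4\right) = 3 + 0 \left(\left(-1 + 5\right) - 4\right) = 3 + 0 \left(4 - 4\right) = 3 + 0 \cdot 0 = 3 + 0 = 3$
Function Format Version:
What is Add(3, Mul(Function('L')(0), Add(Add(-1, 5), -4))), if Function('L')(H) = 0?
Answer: 3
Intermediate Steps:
Add(3, Mul(Function('L')(0), Add(Add(-1, 5), -4))) = Add(3, Mul(0, Add(Add(-1, 5), -4))) = Add(3, Mul(0, Add(4, -4))) = Add(3, Mul(0, 0)) = Add(3, 0) = 3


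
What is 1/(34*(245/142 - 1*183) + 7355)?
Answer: 71/84608 ≈ 0.00083916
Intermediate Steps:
1/(34*(245/142 - 1*183) + 7355) = 1/(34*(245*(1/142) - 183) + 7355) = 1/(34*(245/142 - 183) + 7355) = 1/(34*(-25741/142) + 7355) = 1/(-437597/71 + 7355) = 1/(84608/71) = 71/84608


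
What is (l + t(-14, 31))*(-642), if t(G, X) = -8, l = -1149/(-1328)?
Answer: 3041475/664 ≈ 4580.5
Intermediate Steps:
l = 1149/1328 (l = -1149*(-1/1328) = 1149/1328 ≈ 0.86521)
(l + t(-14, 31))*(-642) = (1149/1328 - 8)*(-642) = -9475/1328*(-642) = 3041475/664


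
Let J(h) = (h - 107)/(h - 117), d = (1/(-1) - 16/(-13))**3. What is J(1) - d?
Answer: 114875/127426 ≈ 0.90150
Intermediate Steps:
d = 27/2197 (d = (1*(-1) - 16*(-1/13))**3 = (-1 + 16/13)**3 = (3/13)**3 = 27/2197 ≈ 0.012289)
J(h) = (-107 + h)/(-117 + h)
J(1) - d = (-107 + 1)/(-117 + 1) - 1*27/2197 = -106/(-116) - 27/2197 = -1/116*(-106) - 27/2197 = 53/58 - 27/2197 = 114875/127426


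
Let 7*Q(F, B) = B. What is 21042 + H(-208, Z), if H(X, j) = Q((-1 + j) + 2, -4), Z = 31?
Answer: 147290/7 ≈ 21041.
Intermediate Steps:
Q(F, B) = B/7
H(X, j) = -4/7 (H(X, j) = (⅐)*(-4) = -4/7)
21042 + H(-208, Z) = 21042 - 4/7 = 147290/7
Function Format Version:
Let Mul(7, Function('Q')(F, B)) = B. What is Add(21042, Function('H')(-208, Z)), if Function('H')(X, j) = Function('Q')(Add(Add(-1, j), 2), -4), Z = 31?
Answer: Rational(147290, 7) ≈ 21041.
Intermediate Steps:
Function('Q')(F, B) = Mul(Rational(1, 7), B)
Function('H')(X, j) = Rational(-4, 7) (Function('H')(X, j) = Mul(Rational(1, 7), -4) = Rational(-4, 7))
Add(21042, Function('H')(-208, Z)) = Add(21042, Rational(-4, 7)) = Rational(147290, 7)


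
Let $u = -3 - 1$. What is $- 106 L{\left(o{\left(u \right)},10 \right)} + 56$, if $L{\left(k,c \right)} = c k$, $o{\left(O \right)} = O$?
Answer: $4296$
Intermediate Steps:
$u = -4$
$- 106 L{\left(o{\left(u \right)},10 \right)} + 56 = - 106 \cdot 10 \left(-4\right) + 56 = \left(-106\right) \left(-40\right) + 56 = 4240 + 56 = 4296$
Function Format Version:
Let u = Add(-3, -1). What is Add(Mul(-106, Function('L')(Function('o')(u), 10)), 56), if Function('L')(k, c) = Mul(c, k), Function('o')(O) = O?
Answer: 4296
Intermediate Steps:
u = -4
Add(Mul(-106, Function('L')(Function('o')(u), 10)), 56) = Add(Mul(-106, Mul(10, -4)), 56) = Add(Mul(-106, -40), 56) = Add(4240, 56) = 4296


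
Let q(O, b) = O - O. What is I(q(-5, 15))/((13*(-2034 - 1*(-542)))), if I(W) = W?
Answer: 0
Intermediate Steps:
q(O, b) = 0
I(q(-5, 15))/((13*(-2034 - 1*(-542)))) = 0/((13*(-2034 - 1*(-542)))) = 0/((13*(-2034 + 542))) = 0/((13*(-1492))) = 0/(-19396) = 0*(-1/19396) = 0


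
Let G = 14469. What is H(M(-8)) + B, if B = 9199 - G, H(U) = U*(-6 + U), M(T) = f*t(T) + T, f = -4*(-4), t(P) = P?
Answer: 14042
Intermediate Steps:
f = 16
M(T) = 17*T (M(T) = 16*T + T = 17*T)
B = -5270 (B = 9199 - 1*14469 = 9199 - 14469 = -5270)
H(M(-8)) + B = (17*(-8))*(-6 + 17*(-8)) - 5270 = -136*(-6 - 136) - 5270 = -136*(-142) - 5270 = 19312 - 5270 = 14042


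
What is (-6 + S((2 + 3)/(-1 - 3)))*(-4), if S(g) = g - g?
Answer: 24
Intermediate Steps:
S(g) = 0
(-6 + S((2 + 3)/(-1 - 3)))*(-4) = (-6 + 0)*(-4) = -6*(-4) = 24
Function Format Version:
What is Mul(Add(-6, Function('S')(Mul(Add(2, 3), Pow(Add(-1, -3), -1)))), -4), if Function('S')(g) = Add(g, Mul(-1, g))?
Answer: 24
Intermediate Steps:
Function('S')(g) = 0
Mul(Add(-6, Function('S')(Mul(Add(2, 3), Pow(Add(-1, -3), -1)))), -4) = Mul(Add(-6, 0), -4) = Mul(-6, -4) = 24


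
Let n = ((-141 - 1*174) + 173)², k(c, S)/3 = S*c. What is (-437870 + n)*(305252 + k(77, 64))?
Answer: -133680957416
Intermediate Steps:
k(c, S) = 3*S*c (k(c, S) = 3*(S*c) = 3*S*c)
n = 20164 (n = ((-141 - 174) + 173)² = (-315 + 173)² = (-142)² = 20164)
(-437870 + n)*(305252 + k(77, 64)) = (-437870 + 20164)*(305252 + 3*64*77) = -417706*(305252 + 14784) = -417706*320036 = -133680957416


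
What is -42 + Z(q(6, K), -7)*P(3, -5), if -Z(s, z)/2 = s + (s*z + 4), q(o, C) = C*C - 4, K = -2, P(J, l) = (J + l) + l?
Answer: 14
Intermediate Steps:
P(J, l) = J + 2*l
q(o, C) = -4 + C² (q(o, C) = C² - 4 = -4 + C²)
Z(s, z) = -8 - 2*s - 2*s*z (Z(s, z) = -2*(s + (s*z + 4)) = -2*(s + (4 + s*z)) = -2*(4 + s + s*z) = -8 - 2*s - 2*s*z)
-42 + Z(q(6, K), -7)*P(3, -5) = -42 + (-8 - 2*(-4 + (-2)²) - 2*(-4 + (-2)²)*(-7))*(3 + 2*(-5)) = -42 + (-8 - 2*(-4 + 4) - 2*(-4 + 4)*(-7))*(3 - 10) = -42 + (-8 - 2*0 - 2*0*(-7))*(-7) = -42 + (-8 + 0 + 0)*(-7) = -42 - 8*(-7) = -42 + 56 = 14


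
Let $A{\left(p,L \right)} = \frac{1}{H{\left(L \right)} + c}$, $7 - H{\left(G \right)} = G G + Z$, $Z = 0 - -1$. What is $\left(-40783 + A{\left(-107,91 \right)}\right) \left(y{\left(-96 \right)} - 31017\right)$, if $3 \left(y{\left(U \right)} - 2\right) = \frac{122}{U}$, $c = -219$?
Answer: $\frac{1547147202985463}{1223136} \approx 1.2649 \cdot 10^{9}$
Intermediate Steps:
$Z = 1$ ($Z = 0 + 1 = 1$)
$H{\left(G \right)} = 6 - G^{2}$ ($H{\left(G \right)} = 7 - \left(G G + 1\right) = 7 - \left(G^{2} + 1\right) = 7 - \left(1 + G^{2}\right) = 6 - G^{2}$)
$A{\left(p,L \right)} = \frac{1}{-213 - L^{2}}$ ($A{\left(p,L \right)} = \frac{1}{\left(6 - L^{2}\right) - 219} = \frac{1}{-213 - L^{2}}$)
$y{\left(U \right)} = 2 + \frac{122}{3 U}$ ($y{\left(U \right)} = 2 + \frac{122 \frac{1}{U}}{3} = 2 + \frac{122}{3 U}$)
$\left(-40783 + A{\left(-107,91 \right)}\right) \left(y{\left(-96 \right)} - 31017\right) = \left(-40783 - \frac{1}{213 + 91^{2}}\right) \left(\left(2 + \frac{122}{3 \left(-96\right)}\right) - 31017\right) = \left(-40783 - \frac{1}{213 + 8281}\right) \left(\left(2 + \frac{122}{3} \left(- \frac{1}{96}\right)\right) - 31017\right) = \left(-40783 - \frac{1}{8494}\right) \left(\left(2 - \frac{61}{144}\right) - 31017\right) = \left(-40783 - \frac{1}{8494}\right) \left(\frac{227}{144} - 31017\right) = \left(-40783 - \frac{1}{8494}\right) \left(- \frac{4466221}{144}\right) = \left(- \frac{346410803}{8494}\right) \left(- \frac{4466221}{144}\right) = \frac{1547147202985463}{1223136}$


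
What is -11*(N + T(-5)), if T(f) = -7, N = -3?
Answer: 110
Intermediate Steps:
-11*(N + T(-5)) = -11*(-3 - 7) = -11*(-10) = 110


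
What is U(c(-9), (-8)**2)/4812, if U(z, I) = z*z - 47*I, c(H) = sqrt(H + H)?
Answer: -1513/2406 ≈ -0.62884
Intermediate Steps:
c(H) = sqrt(2)*sqrt(H) (c(H) = sqrt(2*H) = sqrt(2)*sqrt(H))
U(z, I) = z**2 - 47*I
U(c(-9), (-8)**2)/4812 = ((sqrt(2)*sqrt(-9))**2 - 47*(-8)**2)/4812 = ((sqrt(2)*(3*I))**2 - 47*64)*(1/4812) = ((3*I*sqrt(2))**2 - 3008)*(1/4812) = (-18 - 3008)*(1/4812) = -3026*1/4812 = -1513/2406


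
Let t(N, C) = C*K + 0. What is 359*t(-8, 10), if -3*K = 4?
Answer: -14360/3 ≈ -4786.7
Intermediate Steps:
K = -4/3 (K = -⅓*4 = -4/3 ≈ -1.3333)
t(N, C) = -4*C/3 (t(N, C) = C*(-4/3) + 0 = -4*C/3 + 0 = -4*C/3)
359*t(-8, 10) = 359*(-4/3*10) = 359*(-40/3) = -14360/3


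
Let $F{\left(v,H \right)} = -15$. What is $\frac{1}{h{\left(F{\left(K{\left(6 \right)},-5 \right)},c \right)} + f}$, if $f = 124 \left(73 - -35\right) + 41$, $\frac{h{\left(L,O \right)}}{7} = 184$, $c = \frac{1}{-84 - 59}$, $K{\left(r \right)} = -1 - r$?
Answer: $\frac{1}{14721} \approx 6.793 \cdot 10^{-5}$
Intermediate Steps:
$c = - \frac{1}{143}$ ($c = \frac{1}{-143} = - \frac{1}{143} \approx -0.006993$)
$h{\left(L,O \right)} = 1288$ ($h{\left(L,O \right)} = 7 \cdot 184 = 1288$)
$f = 13433$ ($f = 124 \left(73 + 35\right) + 41 = 124 \cdot 108 + 41 = 13392 + 41 = 13433$)
$\frac{1}{h{\left(F{\left(K{\left(6 \right)},-5 \right)},c \right)} + f} = \frac{1}{1288 + 13433} = \frac{1}{14721}$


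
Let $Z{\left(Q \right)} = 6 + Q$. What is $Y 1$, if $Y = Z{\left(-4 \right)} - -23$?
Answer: $25$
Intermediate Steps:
$Y = 25$ ($Y = \left(6 - 4\right) - -23 = 2 + 23 = 25$)
$Y 1 = 25 \cdot 1 = 25$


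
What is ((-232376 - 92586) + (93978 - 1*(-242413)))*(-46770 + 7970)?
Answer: -443445200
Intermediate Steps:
((-232376 - 92586) + (93978 - 1*(-242413)))*(-46770 + 7970) = (-324962 + (93978 + 242413))*(-38800) = (-324962 + 336391)*(-38800) = 11429*(-38800) = -443445200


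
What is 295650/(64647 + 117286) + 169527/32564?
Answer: 40470102291/5924466212 ≈ 6.8310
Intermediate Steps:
295650/(64647 + 117286) + 169527/32564 = 295650/181933 + 169527*(1/32564) = 295650*(1/181933) + 169527/32564 = 295650/181933 + 169527/32564 = 40470102291/5924466212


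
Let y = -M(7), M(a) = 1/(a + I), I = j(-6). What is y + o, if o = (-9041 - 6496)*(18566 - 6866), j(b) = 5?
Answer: -2181394801/12 ≈ -1.8178e+8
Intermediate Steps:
I = 5
o = -181782900 (o = -15537*11700 = -181782900)
M(a) = 1/(5 + a) (M(a) = 1/(a + 5) = 1/(5 + a))
y = -1/12 (y = -1/(5 + 7) = -1/12 ≈ -0.083333)
y + o = -1/12 - 181782900 = -2181394801/12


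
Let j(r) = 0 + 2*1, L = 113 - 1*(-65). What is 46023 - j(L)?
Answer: 46021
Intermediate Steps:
L = 178 (L = 113 + 65 = 178)
j(r) = 2 (j(r) = 0 + 2 = 2)
46023 - j(L) = 46023 - 1*2 = 46023 - 2 = 46021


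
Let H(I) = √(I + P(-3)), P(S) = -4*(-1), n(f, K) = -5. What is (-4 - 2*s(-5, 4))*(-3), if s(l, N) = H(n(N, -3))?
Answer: 12 + 6*I ≈ 12.0 + 6.0*I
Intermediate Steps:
P(S) = 4
H(I) = √(4 + I) (H(I) = √(I + 4) = √(4 + I))
s(l, N) = I (s(l, N) = √(4 - 5) = √(-1) = I)
(-4 - 2*s(-5, 4))*(-3) = (-4 - 2*I)*(-3) = 12 + 6*I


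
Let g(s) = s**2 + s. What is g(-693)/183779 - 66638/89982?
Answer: 15452371495/8268400989 ≈ 1.8688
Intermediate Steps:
g(s) = s + s**2
g(-693)/183779 - 66638/89982 = -693*(1 - 693)/183779 - 66638/89982 = -693*(-692)*(1/183779) - 66638*1/89982 = 479556*(1/183779) - 33319/44991 = 479556/183779 - 33319/44991 = 15452371495/8268400989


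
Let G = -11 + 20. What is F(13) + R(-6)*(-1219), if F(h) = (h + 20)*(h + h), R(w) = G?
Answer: -10113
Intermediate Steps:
G = 9
R(w) = 9
F(h) = 2*h*(20 + h) (F(h) = (20 + h)*(2*h) = 2*h*(20 + h))
F(13) + R(-6)*(-1219) = 2*13*(20 + 13) + 9*(-1219) = 2*13*33 - 10971 = 858 - 10971 = -10113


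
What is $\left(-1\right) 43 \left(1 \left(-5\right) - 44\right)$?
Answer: $2107$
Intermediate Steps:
$\left(-1\right) 43 \left(1 \left(-5\right) - 44\right) = - 43 \left(-5 - 44\right) = \left(-43\right) \left(-49\right) = 2107$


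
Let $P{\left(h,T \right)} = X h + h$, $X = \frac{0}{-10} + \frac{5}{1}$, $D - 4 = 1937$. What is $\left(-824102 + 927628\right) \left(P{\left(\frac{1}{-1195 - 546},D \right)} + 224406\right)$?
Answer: $\frac{40446659901840}{1741} \approx 2.3232 \cdot 10^{10}$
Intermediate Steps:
$D = 1941$ ($D = 4 + 1937 = 1941$)
$X = 5$ ($X = 0 \left(- \frac{1}{10}\right) + 5 \cdot 1 = 0 + 5 = 5$)
$P{\left(h,T \right)} = 6 h$ ($P{\left(h,T \right)} = 5 h + h = 6 h$)
$\left(-824102 + 927628\right) \left(P{\left(\frac{1}{-1195 - 546},D \right)} + 224406\right) = \left(-824102 + 927628\right) \left(\frac{6}{-1195 - 546} + 224406\right) = 103526 \left(\frac{6}{-1741} + 224406\right) = 103526 \left(6 \left(- \frac{1}{1741}\right) + 224406\right) = 103526 \left(- \frac{6}{1741} + 224406\right) = 103526 \cdot \frac{390690840}{1741} = \frac{40446659901840}{1741}$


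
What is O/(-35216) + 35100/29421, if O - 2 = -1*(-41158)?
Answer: 348795/14390138 ≈ 0.024238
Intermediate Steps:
O = 41160 (O = 2 - 1*(-41158) = 2 + 41158 = 41160)
O/(-35216) + 35100/29421 = 41160/(-35216) + 35100/29421 = 41160*(-1/35216) + 35100*(1/29421) = -5145/4402 + 3900/3269 = 348795/14390138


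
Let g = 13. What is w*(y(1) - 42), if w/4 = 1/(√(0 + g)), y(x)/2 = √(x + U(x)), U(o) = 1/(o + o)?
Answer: 4*√13*(-42 + √6)/13 ≈ -43.877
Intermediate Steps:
U(o) = 1/(2*o)
y(x) = 2*√(x + 1/(2*x))
w = 4*√13/13 (w = 4/(√(0 + 13)) = 4/(√13) = 4*(√13/13) = 4*√13/13 ≈ 1.1094)
w*(y(1) - 42) = (4*√13/13)*(√(2/1 + 4*1) - 42) = (4*√13/13)*(√(2*1 + 4) - 42) = (4*√13/13)*(√(2 + 4) - 42) = (4*√13/13)*(√6 - 42) = (4*√13/13)*(-42 + √6) = 4*√13*(-42 + √6)/13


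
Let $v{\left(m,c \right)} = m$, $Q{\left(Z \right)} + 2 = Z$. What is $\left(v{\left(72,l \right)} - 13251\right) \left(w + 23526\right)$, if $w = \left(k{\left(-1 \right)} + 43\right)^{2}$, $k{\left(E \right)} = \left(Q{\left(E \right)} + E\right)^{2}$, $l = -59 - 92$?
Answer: $-355925253$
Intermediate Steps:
$l = -151$ ($l = -59 - 92 = -151$)
$Q{\left(Z \right)} = -2 + Z$
$k{\left(E \right)} = \left(-2 + 2 E\right)^{2}$ ($k{\left(E \right)} = \left(\left(-2 + E\right) + E\right)^{2} = \left(-2 + 2 E\right)^{2}$)
$w = 3481$ ($w = \left(4 \left(-1 - 1\right)^{2} + 43\right)^{2} = \left(4 \left(-2\right)^{2} + 43\right)^{2} = \left(4 \cdot 4 + 43\right)^{2} = \left(16 + 43\right)^{2} = 59^{2} = 3481$)
$\left(v{\left(72,l \right)} - 13251\right) \left(w + 23526\right) = \left(72 - 13251\right) \left(3481 + 23526\right) = \left(-13179\right) 27007 = -355925253$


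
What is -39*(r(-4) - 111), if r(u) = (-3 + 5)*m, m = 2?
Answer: 4173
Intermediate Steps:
r(u) = 4 (r(u) = (-3 + 5)*2 = 2*2 = 4)
-39*(r(-4) - 111) = -39*(4 - 111) = -39*(-107) = 4173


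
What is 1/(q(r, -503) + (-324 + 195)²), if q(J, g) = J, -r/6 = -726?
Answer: 1/20997 ≈ 4.7626e-5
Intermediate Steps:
r = 4356 (r = -6*(-726) = 4356)
1/(q(r, -503) + (-324 + 195)²) = 1/(4356 + (-324 + 195)²) = 1/(4356 + (-129)²) = 1/(4356 + 16641) = 1/20997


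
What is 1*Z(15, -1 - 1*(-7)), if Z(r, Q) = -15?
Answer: -15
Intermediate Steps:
1*Z(15, -1 - 1*(-7)) = 1*(-15) = -15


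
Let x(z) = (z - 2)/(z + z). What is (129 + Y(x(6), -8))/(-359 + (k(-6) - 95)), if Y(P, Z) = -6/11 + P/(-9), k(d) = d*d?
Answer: -19070/62073 ≈ -0.30722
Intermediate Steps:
k(d) = d**2
x(z) = (-2 + z)/(2*z) (x(z) = (-2 + z)/((2*z)) = (-2 + z)*(1/(2*z)) = (-2 + z)/(2*z))
Y(P, Z) = -6/11 - P/9 (Y(P, Z) = -6*1/11 + P*(-1/9) = -6/11 - P/9)
(129 + Y(x(6), -8))/(-359 + (k(-6) - 95)) = (129 + (-6/11 - (-2 + 6)/(18*6)))/(-359 + ((-6)**2 - 95)) = (129 + (-6/11 - 4/(18*6)))/(-359 + (36 - 95)) = (129 + (-6/11 - 1/9*1/3))/(-359 - 59) = (129 + (-6/11 - 1/27))/(-418) = (129 - 173/297)*(-1/418) = (38140/297)*(-1/418) = -19070/62073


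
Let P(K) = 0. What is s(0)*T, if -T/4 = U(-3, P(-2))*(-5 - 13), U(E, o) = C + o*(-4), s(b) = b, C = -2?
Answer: 0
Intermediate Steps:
U(E, o) = -2 - 4*o (U(E, o) = -2 + o*(-4) = -2 - 4*o)
T = -144 (T = -4*(-2 - 4*0)*(-5 - 13) = -4*(-2 + 0)*(-18) = -(-8)*(-18) = -4*36 = -144)
s(0)*T = 0*(-144) = 0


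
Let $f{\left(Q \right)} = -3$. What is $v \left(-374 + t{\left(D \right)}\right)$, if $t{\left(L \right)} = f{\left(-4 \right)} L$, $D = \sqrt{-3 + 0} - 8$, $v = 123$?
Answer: $-43050 - 369 i \sqrt{3} \approx -43050.0 - 639.13 i$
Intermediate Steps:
$D = -8 + i \sqrt{3}$ ($D = \sqrt{-3} - 8 = i \sqrt{3} - 8 = -8 + i \sqrt{3} \approx -8.0 + 1.732 i$)
$t{\left(L \right)} = - 3 L$
$v \left(-374 + t{\left(D \right)}\right) = 123 \left(-374 - 3 \left(-8 + i \sqrt{3}\right)\right) = 123 \left(-374 + \left(24 - 3 i \sqrt{3}\right)\right) = 123 \left(-350 - 3 i \sqrt{3}\right) = -43050 - 369 i \sqrt{3}$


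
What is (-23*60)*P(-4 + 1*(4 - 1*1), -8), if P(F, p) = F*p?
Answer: -11040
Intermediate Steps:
(-23*60)*P(-4 + 1*(4 - 1*1), -8) = (-23*60)*((-4 + 1*(4 - 1*1))*(-8)) = -1380*(-4 + 1*(4 - 1))*(-8) = -1380*(-4 + 1*3)*(-8) = -1380*(-4 + 3)*(-8) = -(-1380)*(-8) = -1380*8 = -11040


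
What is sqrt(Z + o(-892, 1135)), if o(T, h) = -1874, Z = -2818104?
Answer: I*sqrt(2819978) ≈ 1679.3*I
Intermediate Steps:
sqrt(Z + o(-892, 1135)) = sqrt(-2818104 - 1874) = sqrt(-2819978) = I*sqrt(2819978)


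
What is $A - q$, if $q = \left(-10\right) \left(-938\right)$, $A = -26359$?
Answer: $-35739$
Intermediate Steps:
$q = 9380$
$A - q = -26359 - 9380 = -35739$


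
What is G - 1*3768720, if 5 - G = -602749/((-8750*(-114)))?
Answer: -537041801393/142500 ≈ -3.7687e+6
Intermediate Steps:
G = 798607/142500 (G = 5 - (-602749)/((-8750*(-114))) = 5 - (-602749)/997500 = 5 - 1*(-86107/142500) = 5 + 86107/142500 = 798607/142500 ≈ 5.6043)
G - 1*3768720 = 798607/142500 - 1*3768720 = 798607/142500 - 3768720 = -537041801393/142500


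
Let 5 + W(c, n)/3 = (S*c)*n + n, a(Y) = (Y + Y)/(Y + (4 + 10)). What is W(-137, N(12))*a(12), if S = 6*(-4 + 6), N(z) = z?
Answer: -54612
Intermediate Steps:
a(Y) = 2*Y/(14 + Y) (a(Y) = (2*Y)/(Y + 14) = (2*Y)/(14 + Y) = 2*Y/(14 + Y))
S = 12 (S = 6*2 = 12)
W(c, n) = -15 + 3*n + 36*c*n (W(c, n) = -15 + 3*((12*c)*n + n) = -15 + 3*(12*c*n + n) = -15 + 3*(n + 12*c*n) = -15 + (3*n + 36*c*n) = -15 + 3*n + 36*c*n)
W(-137, N(12))*a(12) = (-15 + 3*12 + 36*(-137)*12)*(2*12/(14 + 12)) = (-15 + 36 - 59184)*(2*12/26) = -118326*12/26 = -59163*12/13 = -54612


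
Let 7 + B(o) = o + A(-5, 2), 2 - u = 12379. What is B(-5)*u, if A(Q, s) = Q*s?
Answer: 272294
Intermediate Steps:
u = -12377 (u = 2 - 1*12379 = 2 - 12379 = -12377)
B(o) = -17 + o (B(o) = -7 + (o - 5*2) = -7 + (o - 10) = -7 + (-10 + o) = -17 + o)
B(-5)*u = (-17 - 5)*(-12377) = -22*(-12377) = 272294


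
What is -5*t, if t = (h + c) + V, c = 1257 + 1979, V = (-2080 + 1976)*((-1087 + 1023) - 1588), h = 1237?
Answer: -881405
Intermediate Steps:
V = 171808 (V = -104*(-64 - 1588) = -104*(-1652) = 171808)
c = 3236
t = 176281 (t = (1237 + 3236) + 171808 = 4473 + 171808 = 176281)
-5*t = -5*176281 = -881405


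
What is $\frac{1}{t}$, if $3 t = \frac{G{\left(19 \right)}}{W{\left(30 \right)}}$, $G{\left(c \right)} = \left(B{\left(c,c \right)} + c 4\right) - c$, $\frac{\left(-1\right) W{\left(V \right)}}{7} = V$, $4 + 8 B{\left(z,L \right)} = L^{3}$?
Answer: $- \frac{1680}{2437} \approx -0.68937$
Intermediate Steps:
$B{\left(z,L \right)} = - \frac{1}{2} + \frac{L^{3}}{8}$
$W{\left(V \right)} = - 7 V$
$G{\left(c \right)} = - \frac{1}{2} + 3 c + \frac{c^{3}}{8}$ ($G{\left(c \right)} = \left(\left(- \frac{1}{2} + \frac{c^{3}}{8}\right) + c 4\right) - c = \left(\left(- \frac{1}{2} + \frac{c^{3}}{8}\right) + 4 c\right) - c = \left(- \frac{1}{2} + 4 c + \frac{c^{3}}{8}\right) - c = - \frac{1}{2} + 3 c + \frac{c^{3}}{8}$)
$t = - \frac{2437}{1680}$ ($t = \frac{\left(- \frac{1}{2} + 3 \cdot 19 + \frac{19^{3}}{8}\right) \frac{1}{\left(-7\right) 30}}{3} = \frac{\left(- \frac{1}{2} + 57 + \frac{1}{8} \cdot 6859\right) \frac{1}{-210}}{3} = \frac{\left(- \frac{1}{2} + 57 + \frac{6859}{8}\right) \left(- \frac{1}{210}\right)}{3} = \frac{\frac{7311}{8} \left(- \frac{1}{210}\right)}{3} = \frac{1}{3} \left(- \frac{2437}{560}\right) = - \frac{2437}{1680} \approx -1.4506$)
$\frac{1}{t} = \frac{1}{- \frac{2437}{1680}} = - \frac{1680}{2437}$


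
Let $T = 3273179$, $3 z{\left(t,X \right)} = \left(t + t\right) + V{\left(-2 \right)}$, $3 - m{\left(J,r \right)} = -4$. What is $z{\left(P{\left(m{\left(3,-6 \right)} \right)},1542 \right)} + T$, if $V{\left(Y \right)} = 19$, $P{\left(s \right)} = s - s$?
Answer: $\frac{9819556}{3} \approx 3.2732 \cdot 10^{6}$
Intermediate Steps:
$m{\left(J,r \right)} = 7$ ($m{\left(J,r \right)} = 3 - -4 = 3 + 4 = 7$)
$P{\left(s \right)} = 0$
$z{\left(t,X \right)} = \frac{19}{3} + \frac{2 t}{3}$ ($z{\left(t,X \right)} = \frac{\left(t + t\right) + 19}{3} = \frac{2 t + 19}{3} = \frac{19 + 2 t}{3} = \frac{19}{3} + \frac{2 t}{3}$)
$z{\left(P{\left(m{\left(3,-6 \right)} \right)},1542 \right)} + T = \left(\frac{19}{3} + \frac{2}{3} \cdot 0\right) + 3273179 = \left(\frac{19}{3} + 0\right) + 3273179 = \frac{19}{3} + 3273179 = \frac{9819556}{3}$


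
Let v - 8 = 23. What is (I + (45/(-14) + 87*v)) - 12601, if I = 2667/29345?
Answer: -4070143507/410830 ≈ -9907.1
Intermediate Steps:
v = 31 (v = 8 + 23 = 31)
I = 2667/29345 (I = 2667*(1/29345) = 2667/29345 ≈ 0.090884)
(I + (45/(-14) + 87*v)) - 12601 = (2667/29345 + (45/(-14) + 87*31)) - 12601 = (2667/29345 + (45*(-1/14) + 2697)) - 12601 = (2667/29345 + (-45/14 + 2697)) - 12601 = (2667/29345 + 37713/14) - 12601 = 1106725323/410830 - 12601 = -4070143507/410830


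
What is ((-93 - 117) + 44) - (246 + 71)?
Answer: -483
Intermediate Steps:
((-93 - 117) + 44) - (246 + 71) = (-210 + 44) - 1*317 = -166 - 317 = -483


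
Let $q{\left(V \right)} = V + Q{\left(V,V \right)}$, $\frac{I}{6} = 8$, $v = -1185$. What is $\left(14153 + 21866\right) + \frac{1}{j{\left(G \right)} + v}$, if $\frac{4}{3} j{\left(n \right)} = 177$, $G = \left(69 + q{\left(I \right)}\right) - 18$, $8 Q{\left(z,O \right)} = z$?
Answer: $\frac{151603967}{4209} \approx 36019.0$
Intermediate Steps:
$Q{\left(z,O \right)} = \frac{z}{8}$
$I = 48$ ($I = 6 \cdot 8 = 48$)
$q{\left(V \right)} = \frac{9 V}{8}$ ($q{\left(V \right)} = V + \frac{V}{8} = \frac{9 V}{8}$)
$G = 105$ ($G = \left(69 + \frac{9}{8} \cdot 48\right) - 18 = \left(69 + 54\right) - 18 = 123 - 18 = 105$)
$j{\left(n \right)} = \frac{531}{4}$ ($j{\left(n \right)} = \frac{3}{4} \cdot 177 = \frac{531}{4}$)
$\left(14153 + 21866\right) + \frac{1}{j{\left(G \right)} + v} = \left(14153 + 21866\right) + \frac{1}{\frac{531}{4} - 1185} = 36019 + \frac{1}{- \frac{4209}{4}} = 36019 - \frac{4}{4209} = \frac{151603967}{4209}$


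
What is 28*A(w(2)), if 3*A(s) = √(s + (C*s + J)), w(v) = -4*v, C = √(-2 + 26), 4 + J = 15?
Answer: 28*√(3 - 16*√6)/3 ≈ 56.149*I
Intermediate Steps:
J = 11 (J = -4 + 15 = 11)
C = 2*√6 (C = √24 = 2*√6 ≈ 4.8990)
A(s) = √(11 + s + 2*s*√6)/3 (A(s) = √(s + ((2*√6)*s + 11))/3 = √(s + (2*s*√6 + 11))/3 = √(s + (11 + 2*s*√6))/3 = √(11 + s + 2*s*√6)/3)
28*A(w(2)) = 28*(√(11 - 4*2 + 2*(-4*2)*√6)/3) = 28*(√(11 - 8 + 2*(-8)*√6)/3) = 28*(√(11 - 8 - 16*√6)/3) = 28*(√(3 - 16*√6)/3) = 28*√(3 - 16*√6)/3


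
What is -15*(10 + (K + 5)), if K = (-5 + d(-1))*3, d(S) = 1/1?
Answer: -45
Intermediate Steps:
d(S) = 1
K = -12 (K = (-5 + 1)*3 = -4*3 = -12)
-15*(10 + (K + 5)) = -15*(10 + (-12 + 5)) = -15*(10 - 7) = -15*3 = -45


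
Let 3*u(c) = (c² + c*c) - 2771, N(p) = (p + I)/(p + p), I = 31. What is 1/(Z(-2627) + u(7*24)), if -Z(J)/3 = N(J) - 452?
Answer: 7881/151684433 ≈ 5.1957e-5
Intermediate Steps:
N(p) = (31 + p)/(2*p) (N(p) = (p + 31)/(p + p) = (31 + p)/((2*p)) = (31 + p)*(1/(2*p)) = (31 + p)/(2*p))
u(c) = -2771/3 + 2*c²/3 (u(c) = ((c² + c*c) - 2771)/3 = ((c² + c²) - 2771)/3 = (2*c² - 2771)/3 = (-2771 + 2*c²)/3 = -2771/3 + 2*c²/3)
Z(J) = 1356 - 3*(31 + J)/(2*J) (Z(J) = -3*((31 + J)/(2*J) - 452) = -3*(-452 + (31 + J)/(2*J)) = 1356 - 3*(31 + J)/(2*J))
1/(Z(-2627) + u(7*24)) = 1/((3/2)*(-31 + 903*(-2627))/(-2627) + (-2771/3 + 2*(7*24)²/3)) = 1/((3/2)*(-1/2627)*(-31 - 2372181) + (-2771/3 + (⅔)*168²)) = 1/((3/2)*(-1/2627)*(-2372212) + (-2771/3 + (⅔)*28224)) = 1/(3558318/2627 + (-2771/3 + 18816)) = 1/(3558318/2627 + 53677/3) = 1/(151684433/7881) = 7881/151684433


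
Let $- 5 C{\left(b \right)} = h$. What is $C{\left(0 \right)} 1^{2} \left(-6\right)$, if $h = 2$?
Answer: $\frac{12}{5} \approx 2.4$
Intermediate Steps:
$C{\left(b \right)} = - \frac{2}{5}$ ($C{\left(b \right)} = \left(- \frac{1}{5}\right) 2 = - \frac{2}{5}$)
$C{\left(0 \right)} 1^{2} \left(-6\right) = - \frac{2 \cdot 1^{2}}{5} \left(-6\right) = \left(- \frac{2}{5}\right) 1 \left(-6\right) = \left(- \frac{2}{5}\right) \left(-6\right) = \frac{12}{5}$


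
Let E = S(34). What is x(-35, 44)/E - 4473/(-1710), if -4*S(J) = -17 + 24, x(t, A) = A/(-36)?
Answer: 39671/11970 ≈ 3.3142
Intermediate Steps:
x(t, A) = -A/36 (x(t, A) = A*(-1/36) = -A/36)
S(J) = -7/4 (S(J) = -(-17 + 24)/4 = -¼*7 = -7/4)
E = -7/4 ≈ -1.7500
x(-35, 44)/E - 4473/(-1710) = (-1/36*44)/(-7/4) - 4473/(-1710) = -11/9*(-4/7) - 4473*(-1/1710) = 44/63 + 497/190 = 39671/11970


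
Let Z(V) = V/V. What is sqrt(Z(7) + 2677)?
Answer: sqrt(2678) ≈ 51.749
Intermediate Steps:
Z(V) = 1
sqrt(Z(7) + 2677) = sqrt(1 + 2677) = sqrt(2678)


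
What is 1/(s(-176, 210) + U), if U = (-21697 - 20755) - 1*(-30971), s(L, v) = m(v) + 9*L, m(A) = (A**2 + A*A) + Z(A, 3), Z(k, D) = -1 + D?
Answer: 1/75137 ≈ 1.3309e-5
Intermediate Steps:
m(A) = 2 + 2*A**2 (m(A) = (A**2 + A*A) + (-1 + 3) = (A**2 + A**2) + 2 = 2*A**2 + 2 = 2 + 2*A**2)
s(L, v) = 2 + 2*v**2 + 9*L (s(L, v) = (2 + 2*v**2) + 9*L = 2 + 2*v**2 + 9*L)
U = -11481 (U = -42452 + 30971 = -11481)
1/(s(-176, 210) + U) = 1/((2 + 2*210**2 + 9*(-176)) - 11481) = 1/((2 + 2*44100 - 1584) - 11481) = 1/((2 + 88200 - 1584) - 11481) = 1/(86618 - 11481) = 1/75137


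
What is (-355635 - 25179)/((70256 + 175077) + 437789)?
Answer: -190407/341561 ≈ -0.55746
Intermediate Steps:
(-355635 - 25179)/((70256 + 175077) + 437789) = -380814/(245333 + 437789) = -380814/683122 = -380814*1/683122 = -190407/341561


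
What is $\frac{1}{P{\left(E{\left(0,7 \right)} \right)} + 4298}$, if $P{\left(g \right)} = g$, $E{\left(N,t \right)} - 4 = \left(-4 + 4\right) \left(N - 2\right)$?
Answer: $\frac{1}{4302} \approx 0.00023245$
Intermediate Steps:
$E{\left(N,t \right)} = 4$ ($E{\left(N,t \right)} = 4 + \left(-4 + 4\right) \left(N - 2\right) = 4 + 0 \left(N - 2\right) = 4 + 0 \left(-2 + N\right) = 4 + 0 = 4$)
$\frac{1}{P{\left(E{\left(0,7 \right)} \right)} + 4298} = \frac{1}{4 + 4298} = \frac{1}{4302}$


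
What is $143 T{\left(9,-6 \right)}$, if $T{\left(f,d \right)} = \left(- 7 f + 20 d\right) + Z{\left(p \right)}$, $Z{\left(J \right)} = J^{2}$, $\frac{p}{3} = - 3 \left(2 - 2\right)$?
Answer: $-26169$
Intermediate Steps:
$p = 0$ ($p = 3 \left(- 3 \left(2 - 2\right)\right) = 3 \left(\left(-3\right) 0\right) = 3 \cdot 0 = 0$)
$T{\left(f,d \right)} = - 7 f + 20 d$ ($T{\left(f,d \right)} = \left(- 7 f + 20 d\right) + 0^{2} = \left(- 7 f + 20 d\right) + 0 = - 7 f + 20 d$)
$143 T{\left(9,-6 \right)} = 143 \left(\left(-7\right) 9 + 20 \left(-6\right)\right) = 143 \left(-63 - 120\right) = 143 \left(-183\right) = -26169$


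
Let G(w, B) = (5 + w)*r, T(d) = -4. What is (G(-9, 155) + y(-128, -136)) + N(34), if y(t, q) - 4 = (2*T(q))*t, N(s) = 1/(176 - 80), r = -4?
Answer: 100225/96 ≈ 1044.0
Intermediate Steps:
G(w, B) = -20 - 4*w (G(w, B) = (5 + w)*(-4) = -20 - 4*w)
N(s) = 1/96
y(t, q) = 4 - 8*t (y(t, q) = 4 + (2*(-4))*t = 4 - 8*t)
(G(-9, 155) + y(-128, -136)) + N(34) = ((-20 - 4*(-9)) + (4 - 8*(-128))) + 1/96 = ((-20 + 36) + (4 + 1024)) + 1/96 = (16 + 1028) + 1/96 = 1044 + 1/96 = 100225/96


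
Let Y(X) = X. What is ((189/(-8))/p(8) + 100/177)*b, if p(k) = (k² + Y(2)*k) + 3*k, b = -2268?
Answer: -9402183/12272 ≈ -766.15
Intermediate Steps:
p(k) = k² + 5*k (p(k) = (k² + 2*k) + 3*k = k² + 5*k)
((189/(-8))/p(8) + 100/177)*b = ((189/(-8))/((8*(5 + 8))) + 100/177)*(-2268) = ((189*(-⅛))/((8*13)) + 100*(1/177))*(-2268) = (-189/8/104 + 100/177)*(-2268) = (-189/8*1/104 + 100/177)*(-2268) = (-189/832 + 100/177)*(-2268) = (49747/147264)*(-2268) = -9402183/12272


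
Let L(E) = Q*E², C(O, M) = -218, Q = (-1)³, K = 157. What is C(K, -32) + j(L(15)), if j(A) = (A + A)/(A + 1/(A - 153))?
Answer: -18371018/85051 ≈ -216.00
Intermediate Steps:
Q = -1
L(E) = -E²
j(A) = 2*A/(A + 1/(-153 + A)) (j(A) = (2*A)/(A + 1/(-153 + A)) = 2*A/(A + 1/(-153 + A)))
C(K, -32) + j(L(15)) = -218 + 2*(-1*15²)*(-153 - 1*15²)/(1 + (-1*15²)² - (-153)*15²) = -218 + 2*(-1*225)*(-153 - 1*225)/(1 + (-1*225)² - (-153)*225) = -218 + 2*(-225)*(-153 - 225)/(1 + (-225)² - 153*(-225)) = -218 + 2*(-225)*(-378)/(1 + 50625 + 34425) = -218 + 2*(-225)*(-378)/85051 = -218 + 2*(-225)*(1/85051)*(-378) = -218 + 170100/85051 = -18371018/85051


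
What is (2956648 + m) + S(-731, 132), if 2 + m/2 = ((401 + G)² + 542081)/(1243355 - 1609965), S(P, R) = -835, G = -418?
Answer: 108362805275/36661 ≈ 2.9558e+6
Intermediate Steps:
m = -255118/36661 (m = -4 + 2*(((401 - 418)² + 542081)/(1243355 - 1609965)) = -4 + 2*(((-17)² + 542081)/(-366610)) = -4 + 2*((289 + 542081)*(-1/366610)) = -4 + 2*(542370*(-1/366610)) = -4 + 2*(-54237/36661) = -4 - 108474/36661 = -255118/36661 ≈ -6.9588)
(2956648 + m) + S(-731, 132) = (2956648 - 255118/36661) - 835 = 108393417210/36661 - 835 = 108362805275/36661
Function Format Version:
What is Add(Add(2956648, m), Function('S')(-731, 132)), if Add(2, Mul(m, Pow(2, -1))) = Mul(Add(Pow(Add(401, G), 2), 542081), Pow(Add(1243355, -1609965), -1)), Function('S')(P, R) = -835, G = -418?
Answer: Rational(108362805275, 36661) ≈ 2.9558e+6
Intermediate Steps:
m = Rational(-255118, 36661) (m = Add(-4, Mul(2, Mul(Add(Pow(Add(401, -418), 2), 542081), Pow(Add(1243355, -1609965), -1)))) = Add(-4, Mul(2, Mul(Add(Pow(-17, 2), 542081), Pow(-366610, -1)))) = Add(-4, Mul(2, Mul(Add(289, 542081), Rational(-1, 366610)))) = Add(-4, Mul(2, Mul(542370, Rational(-1, 366610)))) = Add(-4, Mul(2, Rational(-54237, 36661))) = Add(-4, Rational(-108474, 36661)) = Rational(-255118, 36661) ≈ -6.9588)
Add(Add(2956648, m), Function('S')(-731, 132)) = Add(Add(2956648, Rational(-255118, 36661)), -835) = Add(Rational(108393417210, 36661), -835) = Rational(108362805275, 36661)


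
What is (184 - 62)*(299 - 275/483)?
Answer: 17585324/483 ≈ 36409.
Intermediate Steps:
(184 - 62)*(299 - 275/483) = 122*(299 - 275*1/483) = 122*(299 - 275/483) = 122*(144142/483) = 17585324/483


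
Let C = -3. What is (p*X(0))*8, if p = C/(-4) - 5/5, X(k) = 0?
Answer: 0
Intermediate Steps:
p = -1/4 (p = -3/(-4) - 5/5 = -3*(-1/4) - 5*1/5 = 3/4 - 1 = -1/4 ≈ -0.25000)
(p*X(0))*8 = -1/4*0*8 = 0*8 = 0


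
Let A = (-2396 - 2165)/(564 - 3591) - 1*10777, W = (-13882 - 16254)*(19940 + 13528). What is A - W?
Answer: 3052974301078/3027 ≈ 1.0086e+9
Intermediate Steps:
W = -1008591648 (W = -30136*33468 = -1008591648)
A = -32617418/3027 (A = -4561/(-3027) - 10777 = -4561*(-1/3027) - 10777 = 4561/3027 - 10777 = -32617418/3027 ≈ -10776.)
A - W = -32617418/3027 - 1*(-1008591648) = -32617418/3027 + 1008591648 = 3052974301078/3027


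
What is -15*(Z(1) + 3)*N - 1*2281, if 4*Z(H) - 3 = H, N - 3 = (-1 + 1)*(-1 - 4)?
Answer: -2461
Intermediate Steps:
N = 3 (N = 3 + (-1 + 1)*(-1 - 4) = 3 + 0*(-5) = 3 + 0 = 3)
Z(H) = 3/4 + H/4
-15*(Z(1) + 3)*N - 1*2281 = -15*((3/4 + (1/4)*1) + 3)*3 - 1*2281 = -15*((3/4 + 1/4) + 3)*3 - 2281 = -15*(1 + 3)*3 - 2281 = -60*3 - 2281 = -15*12 - 2281 = -180 - 2281 = -2461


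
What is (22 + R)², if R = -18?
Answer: 16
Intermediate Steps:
(22 + R)² = (22 - 18)² = 4² = 16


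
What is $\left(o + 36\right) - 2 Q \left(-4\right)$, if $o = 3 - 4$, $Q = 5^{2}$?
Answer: $7000$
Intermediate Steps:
$Q = 25$
$o = -1$ ($o = 3 - 4 = -1$)
$\left(o + 36\right) - 2 Q \left(-4\right) = \left(-1 + 36\right) \left(-2\right) 25 \left(-4\right) = 35 \left(\left(-50\right) \left(-4\right)\right) = 35 \cdot 200 = 7000$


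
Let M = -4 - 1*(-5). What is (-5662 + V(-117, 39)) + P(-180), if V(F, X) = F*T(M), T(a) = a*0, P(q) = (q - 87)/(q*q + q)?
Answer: -60809969/10740 ≈ -5662.0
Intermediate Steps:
P(q) = (-87 + q)/(q + q²) (P(q) = (-87 + q)/(q² + q) = (-87 + q)/(q + q²))
M = 1 (M = -4 + 5 = 1)
T(a) = 0
V(F, X) = 0 (V(F, X) = F*0 = 0)
(-5662 + V(-117, 39)) + P(-180) = (-5662 + 0) + (-87 - 180)/((-180)*(1 - 180)) = -5662 - 1/180*(-267)/(-179) = -5662 - 1/180*(-1/179)*(-267) = -5662 - 89/10740 = -60809969/10740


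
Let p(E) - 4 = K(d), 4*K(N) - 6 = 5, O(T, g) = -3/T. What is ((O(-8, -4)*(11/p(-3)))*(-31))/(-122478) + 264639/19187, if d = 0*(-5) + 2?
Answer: 583430740723/42299736948 ≈ 13.793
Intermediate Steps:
d = 2 (d = 0 + 2 = 2)
K(N) = 11/4 (K(N) = 3/2 + (¼)*5 = 3/2 + 5/4 = 11/4)
p(E) = 27/4 (p(E) = 4 + 11/4 = 27/4)
((O(-8, -4)*(11/p(-3)))*(-31))/(-122478) + 264639/19187 = (((-3/(-8))*(11/(27/4)))*(-31))/(-122478) + 264639/19187 = (((-3*(-⅛))*(11*(4/27)))*(-31))*(-1/122478) + 264639*(1/19187) = (((3/8)*(44/27))*(-31))*(-1/122478) + 264639/19187 = ((11/18)*(-31))*(-1/122478) + 264639/19187 = -341/18*(-1/122478) + 264639/19187 = 341/2204604 + 264639/19187 = 583430740723/42299736948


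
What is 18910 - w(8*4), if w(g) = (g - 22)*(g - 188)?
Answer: 20470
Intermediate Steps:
w(g) = (-188 + g)*(-22 + g) (w(g) = (-22 + g)*(-188 + g) = (-188 + g)*(-22 + g))
18910 - w(8*4) = 18910 - (4136 + (8*4)² - 1680*4) = 18910 - (4136 + 32² - 210*32) = 18910 - (4136 + 1024 - 6720) = 18910 - 1*(-1560) = 18910 + 1560 = 20470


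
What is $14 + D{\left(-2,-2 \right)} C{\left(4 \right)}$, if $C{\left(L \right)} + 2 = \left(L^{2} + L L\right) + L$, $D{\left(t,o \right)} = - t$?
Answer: $82$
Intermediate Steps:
$C{\left(L \right)} = -2 + L + 2 L^{2}$ ($C{\left(L \right)} = -2 + \left(\left(L^{2} + L L\right) + L\right) = -2 + \left(\left(L^{2} + L^{2}\right) + L\right) = -2 + \left(2 L^{2} + L\right) = -2 + \left(L + 2 L^{2}\right) = -2 + L + 2 L^{2}$)
$14 + D{\left(-2,-2 \right)} C{\left(4 \right)} = 14 + \left(-1\right) \left(-2\right) \left(-2 + 4 + 2 \cdot 4^{2}\right) = 14 + 2 \left(-2 + 4 + 2 \cdot 16\right) = 14 + 2 \left(-2 + 4 + 32\right) = 14 + 2 \cdot 34 = 14 + 68 = 82$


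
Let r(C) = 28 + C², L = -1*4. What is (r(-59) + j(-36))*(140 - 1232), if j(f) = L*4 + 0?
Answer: -3814356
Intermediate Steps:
L = -4
j(f) = -16 (j(f) = -4*4 + 0 = -16 + 0 = -16)
(r(-59) + j(-36))*(140 - 1232) = ((28 + (-59)²) - 16)*(140 - 1232) = ((28 + 3481) - 16)*(-1092) = (3509 - 16)*(-1092) = 3493*(-1092) = -3814356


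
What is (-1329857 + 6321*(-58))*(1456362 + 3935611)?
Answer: -9147347395175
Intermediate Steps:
(-1329857 + 6321*(-58))*(1456362 + 3935611) = (-1329857 - 366618)*5391973 = -1696475*5391973 = -9147347395175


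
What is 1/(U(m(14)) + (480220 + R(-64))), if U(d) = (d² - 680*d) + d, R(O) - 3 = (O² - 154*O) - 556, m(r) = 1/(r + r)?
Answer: 784/386978285 ≈ 2.0260e-6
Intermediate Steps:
m(r) = 1/(2*r)
R(O) = -553 + O² - 154*O (R(O) = 3 + ((O² - 154*O) - 556) = 3 + (-556 + O² - 154*O) = -553 + O² - 154*O)
U(d) = d² - 679*d
1/(U(m(14)) + (480220 + R(-64))) = 1/(((½)/14)*(-679 + (½)/14) + (480220 + (-553 + (-64)² - 154*(-64)))) = 1/(((½)*(1/14))*(-679 + (½)*(1/14)) + (480220 + (-553 + 4096 + 9856))) = 1/((-679 + 1/28)/28 + (480220 + 13399)) = 1/((1/28)*(-19011/28) + 493619) = 1/(-19011/784 + 493619) = 1/(386978285/784) = 784/386978285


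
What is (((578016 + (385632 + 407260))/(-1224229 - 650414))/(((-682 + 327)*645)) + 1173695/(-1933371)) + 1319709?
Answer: 121690678192233446520452/92210278303927575 ≈ 1.3197e+6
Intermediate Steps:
(((578016 + (385632 + 407260))/(-1224229 - 650414))/(((-682 + 327)*645)) + 1173695/(-1933371)) + 1319709 = (((578016 + 792892)/(-1874643))/((-355*645)) + 1173695*(-1/1933371)) + 1319709 = ((1370908*(-1/1874643))/(-228975) - 1173695/1933371) + 1319709 = (-1370908/1874643*(-1/228975) - 1173695/1933371) + 1319709 = (1370908/429246380925 - 1173695/1933371) + 1319709 = -55977964509555223/92210278303927575 + 1319709 = 121690678192233446520452/92210278303927575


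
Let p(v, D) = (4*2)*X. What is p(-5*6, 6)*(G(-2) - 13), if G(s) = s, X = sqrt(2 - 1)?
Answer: -120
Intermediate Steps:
X = 1 (X = sqrt(1) = 1)
p(v, D) = 8 (p(v, D) = (4*2)*1 = 8*1 = 8)
p(-5*6, 6)*(G(-2) - 13) = 8*(-2 - 13) = 8*(-15) = -120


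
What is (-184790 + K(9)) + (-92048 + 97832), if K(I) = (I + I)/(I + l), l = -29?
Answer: -1790069/10 ≈ -1.7901e+5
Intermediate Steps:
K(I) = 2*I/(-29 + I) (K(I) = (I + I)/(I - 29) = (2*I)/(-29 + I) = 2*I/(-29 + I))
(-184790 + K(9)) + (-92048 + 97832) = (-184790 + 2*9/(-29 + 9)) + (-92048 + 97832) = (-184790 + 2*9/(-20)) + 5784 = (-184790 + 2*9*(-1/20)) + 5784 = (-184790 - 9/10) + 5784 = -1847909/10 + 5784 = -1790069/10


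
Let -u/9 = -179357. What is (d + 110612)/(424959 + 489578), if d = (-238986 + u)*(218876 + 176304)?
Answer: 543462316472/914537 ≈ 5.9425e+5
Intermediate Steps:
u = 1614213 (u = -9*(-179357) = 1614213)
d = 543462205860 (d = (-238986 + 1614213)*(218876 + 176304) = 1375227*395180 = 543462205860)
(d + 110612)/(424959 + 489578) = (543462205860 + 110612)/(424959 + 489578) = 543462316472/914537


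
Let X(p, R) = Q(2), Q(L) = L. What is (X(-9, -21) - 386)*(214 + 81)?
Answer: -113280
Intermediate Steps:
X(p, R) = 2
(X(-9, -21) - 386)*(214 + 81) = (2 - 386)*(214 + 81) = -384*295 = -113280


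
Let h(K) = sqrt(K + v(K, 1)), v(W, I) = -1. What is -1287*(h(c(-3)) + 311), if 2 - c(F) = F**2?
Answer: -400257 - 2574*I*sqrt(2) ≈ -4.0026e+5 - 3640.2*I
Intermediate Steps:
c(F) = 2 - F**2
h(K) = sqrt(-1 + K) (h(K) = sqrt(K - 1) = sqrt(-1 + K))
-1287*(h(c(-3)) + 311) = -1287*(sqrt(-1 + (2 - 1*(-3)**2)) + 311) = -1287*(sqrt(-1 + (2 - 1*9)) + 311) = -1287*(sqrt(-1 + (2 - 9)) + 311) = -1287*(sqrt(-1 - 7) + 311) = -1287*(sqrt(-8) + 311) = -1287*(2*I*sqrt(2) + 311) = -1287*(311 + 2*I*sqrt(2)) = -400257 - 2574*I*sqrt(2)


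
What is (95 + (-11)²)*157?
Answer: 33912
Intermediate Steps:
(95 + (-11)²)*157 = (95 + 121)*157 = 216*157 = 33912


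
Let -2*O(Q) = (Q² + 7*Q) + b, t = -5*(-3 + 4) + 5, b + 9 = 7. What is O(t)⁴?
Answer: 1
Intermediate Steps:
b = -2 (b = -9 + 7 = -2)
t = 0 (t = -5*1 + 5 = -5 + 5 = 0)
O(Q) = 1 - 7*Q/2 - Q²/2 (O(Q) = -((Q² + 7*Q) - 2)/2 = -(-2 + Q² + 7*Q)/2 = 1 - 7*Q/2 - Q²/2)
O(t)⁴ = (1 - 7/2*0 - ½*0²)⁴ = (1 + 0 - ½*0)⁴ = (1 + 0 + 0)⁴ = 1⁴ = 1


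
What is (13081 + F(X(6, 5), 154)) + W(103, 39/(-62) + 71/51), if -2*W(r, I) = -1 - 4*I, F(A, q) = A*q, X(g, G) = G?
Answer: 43803269/3162 ≈ 13853.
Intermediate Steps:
W(r, I) = ½ + 2*I (W(r, I) = -(-1 - 4*I)/2 = ½ + 2*I)
(13081 + F(X(6, 5), 154)) + W(103, 39/(-62) + 71/51) = (13081 + 5*154) + (½ + 2*(39/(-62) + 71/51)) = (13081 + 770) + (½ + 2*(39*(-1/62) + 71*(1/51))) = 13851 + (½ + 2*(-39/62 + 71/51)) = 13851 + (½ + 2*(2413/3162)) = 13851 + (½ + 2413/1581) = 13851 + 6407/3162 = 43803269/3162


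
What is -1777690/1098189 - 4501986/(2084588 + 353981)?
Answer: -9279051228964/2678009651541 ≈ -3.4649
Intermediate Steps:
-1777690/1098189 - 4501986/(2084588 + 353981) = -1777690*1/1098189 - 4501986/2438569 = -1777690/1098189 - 4501986*1/2438569 = -1777690/1098189 - 4501986/2438569 = -9279051228964/2678009651541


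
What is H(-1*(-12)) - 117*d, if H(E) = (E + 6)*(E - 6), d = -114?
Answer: 13446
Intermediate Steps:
H(E) = (-6 + E)*(6 + E) (H(E) = (6 + E)*(-6 + E) = (-6 + E)*(6 + E))
H(-1*(-12)) - 117*d = (-36 + (-1*(-12))²) - 117*(-114) = (-36 + 12²) + 13338 = (-36 + 144) + 13338 = 108 + 13338 = 13446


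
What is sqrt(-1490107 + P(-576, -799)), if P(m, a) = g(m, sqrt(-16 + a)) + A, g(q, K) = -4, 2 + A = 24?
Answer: I*sqrt(1490089) ≈ 1220.7*I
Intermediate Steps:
A = 22 (A = -2 + 24 = 22)
P(m, a) = 18 (P(m, a) = -4 + 22 = 18)
sqrt(-1490107 + P(-576, -799)) = sqrt(-1490107 + 18) = sqrt(-1490089) = I*sqrt(1490089)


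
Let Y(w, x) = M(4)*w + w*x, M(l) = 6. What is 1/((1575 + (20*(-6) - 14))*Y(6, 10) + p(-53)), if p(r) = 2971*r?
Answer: -1/19127 ≈ -5.2282e-5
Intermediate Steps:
Y(w, x) = 6*w + w*x
1/((1575 + (20*(-6) - 14))*Y(6, 10) + p(-53)) = 1/((1575 + (20*(-6) - 14))*(6*(6 + 10)) + 2971*(-53)) = 1/((1575 + (-120 - 14))*(6*16) - 157463) = 1/((1575 - 134)*96 - 157463) = 1/(1441*96 - 157463) = 1/(138336 - 157463) = 1/(-19127) = -1/19127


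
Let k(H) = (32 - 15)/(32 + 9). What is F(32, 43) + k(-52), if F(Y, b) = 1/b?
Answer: 772/1763 ≈ 0.43789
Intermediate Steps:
k(H) = 17/41
F(32, 43) + k(-52) = 1/43 + 17/41 = 772/1763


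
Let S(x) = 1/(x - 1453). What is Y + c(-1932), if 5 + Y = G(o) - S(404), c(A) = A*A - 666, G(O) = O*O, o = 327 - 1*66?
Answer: 3986277627/1049 ≈ 3.8001e+6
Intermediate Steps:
o = 261 (o = 327 - 66 = 261)
G(O) = O**2
S(x) = 1/(-1453 + x)
c(A) = -666 + A**2 (c(A) = A**2 - 666 = -666 + A**2)
Y = 71453685/1049 (Y = -5 + (261**2 - 1/(-1453 + 404)) = -5 + (68121 - 1/(-1049)) = -5 + (68121 - 1*(-1/1049)) = -5 + (68121 + 1/1049) = -5 + 71458930/1049 = 71453685/1049 ≈ 68116.)
Y + c(-1932) = 71453685/1049 + (-666 + (-1932)**2) = 71453685/1049 + (-666 + 3732624) = 71453685/1049 + 3731958 = 3986277627/1049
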